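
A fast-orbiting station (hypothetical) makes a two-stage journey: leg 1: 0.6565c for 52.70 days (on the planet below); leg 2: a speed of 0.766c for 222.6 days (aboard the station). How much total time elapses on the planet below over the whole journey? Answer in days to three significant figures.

Δt = 399 days

Leg 1: 52.70 days is already measured on the planet below.
Leg 2: γ = 1/√(1 − 0.766²) = 1/√0.4132 = 1.556; Δt_2 = 1.556 × 222.6 = 346.3 days.
Total: 52.70 + 346.3 days.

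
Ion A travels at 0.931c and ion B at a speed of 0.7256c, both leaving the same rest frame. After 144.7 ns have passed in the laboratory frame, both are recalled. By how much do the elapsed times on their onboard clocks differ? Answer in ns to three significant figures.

|τ_A − τ_B| = 46.8 ns

A: γ = 1/√(1 − 0.931²) = 1/√0.1332 = 2.740; τ_A = 144.7/2.740 = 52.82 ns.
B: γ = 1/√(1 − 0.7256²) = 1/√0.4735 = 1.453; τ_B = 144.7/1.453 = 99.57 ns.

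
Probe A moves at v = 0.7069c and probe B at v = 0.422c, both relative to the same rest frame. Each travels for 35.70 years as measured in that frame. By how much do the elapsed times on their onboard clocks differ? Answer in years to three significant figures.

|τ_A − τ_B| = 7.11 years

A: γ = 1/√(1 − 0.7069²) = 1/√0.5003 = 1.414; τ_A = 35.70/1.414 = 25.25 years.
B: γ = 1/√(1 − 0.422²) = 1/√0.8219 = 1.103; τ_B = 35.70/1.103 = 32.37 years.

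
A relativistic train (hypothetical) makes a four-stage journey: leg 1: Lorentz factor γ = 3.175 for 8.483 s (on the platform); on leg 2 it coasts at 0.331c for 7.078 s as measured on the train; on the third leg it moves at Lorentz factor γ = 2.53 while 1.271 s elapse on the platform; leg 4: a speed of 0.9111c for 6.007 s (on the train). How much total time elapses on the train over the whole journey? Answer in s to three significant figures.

Leg 1: γ = 3.175; τ_1 = 8.483/3.175 = 2.672 s.
Leg 2: 7.078 s is already measured on the train.
Leg 3: γ = 2.53; τ_3 = 1.271/2.530 = 0.5024 s.
Leg 4: 6.007 s is already measured on the train.
Total: 2.672 + 7.078 + 0.5024 + 6.007 s.

τ = 16.3 s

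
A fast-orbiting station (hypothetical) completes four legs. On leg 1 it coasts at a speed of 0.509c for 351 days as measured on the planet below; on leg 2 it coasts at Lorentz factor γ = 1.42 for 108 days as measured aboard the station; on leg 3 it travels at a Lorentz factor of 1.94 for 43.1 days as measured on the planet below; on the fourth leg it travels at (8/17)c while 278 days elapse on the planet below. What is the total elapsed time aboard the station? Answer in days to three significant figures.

Leg 1: γ = 1/√(1 − 0.509²) = 1/√0.7409 = 1.162; τ_1 = 351/1.162 = 302.1 days.
Leg 2: 108 days is already measured aboard the station.
Leg 3: γ = 1.94; τ_3 = 43.1/1.940 = 22.22 days.
Leg 4: γ = 1/√(1 − (8/17)²) = 17/15 ≈ 1.133; τ_4 = 278/1.133 = 245.3 days.
Total: 302.1 + 108.0 + 22.22 + 245.3 days.

τ = 678 days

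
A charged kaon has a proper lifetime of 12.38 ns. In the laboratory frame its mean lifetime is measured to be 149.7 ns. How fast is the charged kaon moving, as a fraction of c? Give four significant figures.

β = 0.9966

γ = Δt/τ₀ = 149.7/12.38 = 12.09
β = √(1 − 1/γ²) = √(1 − 0.006839) = √0.9932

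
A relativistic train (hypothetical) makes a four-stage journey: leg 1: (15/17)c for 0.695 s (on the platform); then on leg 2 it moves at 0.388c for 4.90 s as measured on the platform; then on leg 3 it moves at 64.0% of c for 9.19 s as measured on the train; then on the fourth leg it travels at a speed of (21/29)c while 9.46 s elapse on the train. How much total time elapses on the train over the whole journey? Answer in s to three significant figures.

Leg 1: γ = 1/√(1 − (15/17)²) = 17/8 = 2.125; τ_1 = 0.695/2.125 = 0.3271 s.
Leg 2: γ = 1/√(1 − 0.388²) = 1/√0.8495 = 1.085; τ_2 = 4.90/1.085 = 4.516 s.
Leg 3: 9.19 s is already measured on the train.
Leg 4: 9.46 s is already measured on the train.
Total: 0.3271 + 4.516 + 9.190 + 9.460 s.

τ = 23.5 s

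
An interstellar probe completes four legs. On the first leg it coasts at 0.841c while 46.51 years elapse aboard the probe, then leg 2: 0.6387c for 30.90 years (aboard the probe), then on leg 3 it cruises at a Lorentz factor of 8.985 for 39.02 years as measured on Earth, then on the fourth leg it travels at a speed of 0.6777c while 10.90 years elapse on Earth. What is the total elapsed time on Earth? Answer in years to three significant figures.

Δt = 176 years

Leg 1: γ = 1/√(1 − 0.841²) = 1/√0.2927 = 1.848; Δt_1 = 1.848 × 46.51 = 85.96 years.
Leg 2: γ = 1/√(1 − 0.6387²) = 1/√0.5921 = 1.300; Δt_2 = 1.300 × 30.90 = 40.16 years.
Leg 3: 39.02 years is already measured on Earth.
Leg 4: 10.90 years is already measured on Earth.
Total: 85.96 + 40.16 + 39.02 + 10.90 years.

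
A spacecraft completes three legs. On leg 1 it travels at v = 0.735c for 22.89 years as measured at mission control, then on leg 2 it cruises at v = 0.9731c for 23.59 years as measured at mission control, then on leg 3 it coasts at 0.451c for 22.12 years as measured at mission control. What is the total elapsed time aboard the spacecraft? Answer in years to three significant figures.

τ = 40.7 years

Leg 1: γ = 1/√(1 − 0.735²) = 1/√0.4598 = 1.475; τ_1 = 22.89/1.475 = 15.52 years.
Leg 2: γ = 1/√(1 − 0.9731²) = 1/√0.05308 = 4.341; τ_2 = 23.59/4.341 = 5.435 years.
Leg 3: γ = 1/√(1 − 0.451²) = 1/√0.7966 = 1.120; τ_3 = 22.12/1.120 = 19.74 years.
Total: 15.52 + 5.435 + 19.74 years.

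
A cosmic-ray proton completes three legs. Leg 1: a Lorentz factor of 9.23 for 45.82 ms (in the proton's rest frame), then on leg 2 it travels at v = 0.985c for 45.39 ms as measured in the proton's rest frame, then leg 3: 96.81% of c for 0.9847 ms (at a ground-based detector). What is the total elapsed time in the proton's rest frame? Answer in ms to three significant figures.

Leg 1: 45.82 ms is already measured in the proton's rest frame.
Leg 2: 45.39 ms is already measured in the proton's rest frame.
Leg 3: β = 0.9681; γ = 1/√(1 − 0.9681²) = 1/√0.06278 = 3.991; τ_3 = 0.9847/3.991 = 0.2467 ms.
Total: 45.82 + 45.39 + 0.2467 ms.

τ = 91.5 ms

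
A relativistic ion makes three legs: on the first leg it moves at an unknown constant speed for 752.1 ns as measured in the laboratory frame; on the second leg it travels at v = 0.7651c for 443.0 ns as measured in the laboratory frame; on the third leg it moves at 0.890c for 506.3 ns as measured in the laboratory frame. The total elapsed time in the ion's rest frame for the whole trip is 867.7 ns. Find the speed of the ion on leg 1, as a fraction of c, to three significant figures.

Leg 1: speed unknown; τ_1 = 752.1/γ_1.
Leg 2: γ = 1/√(1 − 0.7651²) = 1/√0.4146 = 1.553; τ_2 = 443.0/1.553 = 285.3 ns.
Leg 3: γ = 1/√(1 − 0.890²) = 1/√0.2079 = 2.193; τ_3 = 506.3/2.193 = 230.9 ns.
Total proper time: τ_1 + 285.3 + 230.9 = 867.7, so τ_1 = 867.7 − 516.1 = 351.6 ns.
γ_1 = 752.1/351.6 = 2.139; β = √(1 − 1/γ²) = √0.7815.

β = 0.884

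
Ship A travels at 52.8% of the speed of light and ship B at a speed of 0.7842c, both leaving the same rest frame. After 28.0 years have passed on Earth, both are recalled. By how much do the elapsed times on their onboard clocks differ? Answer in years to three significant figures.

|τ_A − τ_B| = 6.40 years

A: β = 0.528; γ = 1/√(1 − 0.528²) = 1/√0.7212 = 1.178; τ_A = 28.0/1.178 = 23.78 years.
B: γ = 1/√(1 − 0.7842²) = 1/√0.3850 = 1.612; τ_B = 28.0/1.612 = 17.37 years.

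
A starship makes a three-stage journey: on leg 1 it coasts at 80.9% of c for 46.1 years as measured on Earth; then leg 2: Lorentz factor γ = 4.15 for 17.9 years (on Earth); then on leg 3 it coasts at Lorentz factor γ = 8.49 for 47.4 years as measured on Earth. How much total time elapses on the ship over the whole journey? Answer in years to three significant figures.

τ = 37.0 years

Leg 1: β = 0.809; γ = 1/√(1 − 0.809²) = 1/√0.3455 = 1.701; τ_1 = 46.1/1.701 = 27.10 years.
Leg 2: γ = 4.15; τ_2 = 17.9/4.150 = 4.313 years.
Leg 3: γ = 8.49; τ_3 = 47.4/8.490 = 5.583 years.
Total: 27.10 + 4.313 + 5.583 years.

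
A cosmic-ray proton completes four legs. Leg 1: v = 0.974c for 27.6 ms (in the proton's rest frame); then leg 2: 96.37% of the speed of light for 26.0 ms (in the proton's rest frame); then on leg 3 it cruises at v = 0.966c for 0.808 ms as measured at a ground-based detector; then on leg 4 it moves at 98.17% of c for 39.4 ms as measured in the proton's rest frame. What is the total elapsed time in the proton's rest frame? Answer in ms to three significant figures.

τ = 93.2 ms

Leg 1: 27.6 ms is already measured in the proton's rest frame.
Leg 2: 26.0 ms is already measured in the proton's rest frame.
Leg 3: γ = 1/√(1 − 0.966²) = 1/√0.06684 = 3.868; τ_3 = 0.808/3.868 = 0.2089 ms.
Leg 4: 39.4 ms is already measured in the proton's rest frame.
Total: 27.60 + 26.00 + 0.2089 + 39.40 ms.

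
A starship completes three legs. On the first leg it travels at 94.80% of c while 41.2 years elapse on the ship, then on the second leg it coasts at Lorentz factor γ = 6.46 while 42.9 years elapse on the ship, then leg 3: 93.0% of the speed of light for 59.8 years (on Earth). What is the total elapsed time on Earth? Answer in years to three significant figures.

Δt = 466 years

Leg 1: β = 0.9480; γ = 1/√(1 − 0.9480²) = 1/√0.1013 = 3.142; Δt_1 = 3.142 × 41.2 = 129.4 years.
Leg 2: γ = 6.46; Δt_2 = 6.460 × 42.9 = 277.1 years.
Leg 3: 59.8 years is already measured on Earth.
Total: 129.4 + 277.1 + 59.80 years.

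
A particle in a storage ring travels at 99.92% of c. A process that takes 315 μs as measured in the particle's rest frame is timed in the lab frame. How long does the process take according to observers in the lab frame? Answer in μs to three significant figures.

β = 0.9992; γ = 1/√(1 − 0.9992²) = 1/√0.001599 = 25.01
The interval measured in the particle's rest frame is the proper time (both events occur at the same place in that frame); the lab-frame interval is Δt = γτ = 25.01 × 315 μs.

Δt = 7880 μs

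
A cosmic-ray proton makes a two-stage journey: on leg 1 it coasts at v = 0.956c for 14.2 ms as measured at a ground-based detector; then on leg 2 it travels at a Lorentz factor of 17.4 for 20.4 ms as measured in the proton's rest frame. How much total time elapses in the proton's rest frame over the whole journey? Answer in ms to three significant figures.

τ = 24.6 ms

Leg 1: γ = 1/√(1 − 0.956²) = 1/√0.08606 = 3.409; τ_1 = 14.2/3.409 = 4.166 ms.
Leg 2: 20.4 ms is already measured in the proton's rest frame.
Total: 4.166 + 20.40 ms.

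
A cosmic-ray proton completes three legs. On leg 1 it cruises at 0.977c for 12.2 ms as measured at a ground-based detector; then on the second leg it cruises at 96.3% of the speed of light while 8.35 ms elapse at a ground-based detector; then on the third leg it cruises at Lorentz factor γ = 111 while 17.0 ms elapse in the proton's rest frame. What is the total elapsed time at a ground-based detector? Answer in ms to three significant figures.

Δt = 1910 ms

Leg 1: 12.2 ms is already measured at a ground-based detector.
Leg 2: 8.35 ms is already measured at a ground-based detector.
Leg 3: γ = 111; Δt_3 = 111.0 × 17.0 = 1887 ms.
Total: 12.20 + 8.350 + 1887 ms.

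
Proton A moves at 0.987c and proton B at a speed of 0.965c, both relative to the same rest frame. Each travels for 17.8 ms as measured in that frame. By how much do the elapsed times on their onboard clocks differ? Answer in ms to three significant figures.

A: γ = 1/√(1 − 0.987²) = 1/√0.02583 = 6.222; τ_A = 17.8/6.222 = 2.861 ms.
B: γ = 1/√(1 − 0.965²) = 1/√0.06878 = 3.813; τ_B = 17.8/3.813 = 4.668 ms.

|τ_A − τ_B| = 1.81 ms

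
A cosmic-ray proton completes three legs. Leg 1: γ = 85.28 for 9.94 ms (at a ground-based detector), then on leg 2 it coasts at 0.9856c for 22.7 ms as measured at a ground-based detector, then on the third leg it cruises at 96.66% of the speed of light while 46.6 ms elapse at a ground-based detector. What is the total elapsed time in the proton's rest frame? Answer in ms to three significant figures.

τ = 15.9 ms

Leg 1: γ = 85.28; τ_1 = 9.94/85.28 = 0.1166 ms.
Leg 2: γ = 1/√(1 − 0.9856²) = 1/√0.02859 = 5.914; τ_2 = 22.7/5.914 = 3.838 ms.
Leg 3: β = 0.9666; γ = 1/√(1 − 0.9666²) = 1/√0.06568 = 3.902; τ_3 = 46.6/3.902 = 11.94 ms.
Total: 0.1166 + 3.838 + 11.94 ms.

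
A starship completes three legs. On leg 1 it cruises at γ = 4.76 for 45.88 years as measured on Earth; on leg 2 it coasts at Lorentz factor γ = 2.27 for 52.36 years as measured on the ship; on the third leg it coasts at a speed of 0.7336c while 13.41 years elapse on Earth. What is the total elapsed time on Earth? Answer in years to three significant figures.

Leg 1: 45.88 years is already measured on Earth.
Leg 2: γ = 2.27; Δt_2 = 2.270 × 52.36 = 118.9 years.
Leg 3: 13.41 years is already measured on Earth.
Total: 45.88 + 118.9 + 13.41 years.

Δt = 178 years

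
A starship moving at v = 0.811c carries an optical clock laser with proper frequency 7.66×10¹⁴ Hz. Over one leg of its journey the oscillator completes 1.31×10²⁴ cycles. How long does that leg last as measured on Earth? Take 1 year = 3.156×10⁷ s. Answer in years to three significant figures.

γ = 1/√(1 − 0.811²) = 1/√0.3423 = 1.709
Proper time for N cycles: τ = N/f = 1.31×10²⁴/(7.66×10¹⁴) = 1.710×10⁹ s = 54.19 years.
Lab-frame duration Δt = γτ = 1.709 × 54.19 = 92.62 years.

Δt = 92.6 years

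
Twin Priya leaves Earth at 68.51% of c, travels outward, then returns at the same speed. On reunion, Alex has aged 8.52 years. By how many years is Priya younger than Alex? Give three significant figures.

β = 0.6851; γ = 1/√(1 − 0.6851²) = 1/√0.5306 = 1.373
Priya's elapsed proper time: τ = 8.52/1.373 = 6.206 years.
Age gap = Δt − τ = 8.52 − 6.206 years.

Δt − τ = 2.31 years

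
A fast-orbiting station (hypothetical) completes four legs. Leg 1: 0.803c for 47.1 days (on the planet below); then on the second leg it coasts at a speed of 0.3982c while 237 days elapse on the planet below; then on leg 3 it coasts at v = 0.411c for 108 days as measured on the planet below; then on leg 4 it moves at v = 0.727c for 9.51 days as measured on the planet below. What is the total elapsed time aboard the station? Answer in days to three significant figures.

Leg 1: γ = 1/√(1 − 0.803²) = 1/√0.3552 = 1.678; τ_1 = 47.1/1.678 = 28.07 days.
Leg 2: γ = 1/√(1 − 0.3982²) = 1/√0.8414 = 1.090; τ_2 = 237/1.090 = 217.4 days.
Leg 3: γ = 1/√(1 − 0.411²) = 1/√0.8311 = 1.097; τ_3 = 108/1.097 = 98.46 days.
Leg 4: γ = 1/√(1 − 0.727²) = 1/√0.4715 = 1.456; τ_4 = 9.51/1.456 = 6.530 days.
Total: 28.07 + 217.4 + 98.46 + 6.530 days.

τ = 350 days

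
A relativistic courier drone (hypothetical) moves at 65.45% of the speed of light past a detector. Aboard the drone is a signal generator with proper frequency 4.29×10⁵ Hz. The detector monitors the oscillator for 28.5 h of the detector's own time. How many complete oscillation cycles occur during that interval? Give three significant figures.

N = 3.33×10¹⁰

β = 0.6545; γ = 1/√(1 − 0.6545²) = 1/√0.5716 = 1.323
During 28.5 h of lab time, the oscillator's proper time advances by τ = Δt/γ = 28.5/1.323 = 21.55 h = 7.757×10⁴ s.
N = f × τ = 4.29×10⁵ × 7.757×10⁴ = 3.328×10¹⁰.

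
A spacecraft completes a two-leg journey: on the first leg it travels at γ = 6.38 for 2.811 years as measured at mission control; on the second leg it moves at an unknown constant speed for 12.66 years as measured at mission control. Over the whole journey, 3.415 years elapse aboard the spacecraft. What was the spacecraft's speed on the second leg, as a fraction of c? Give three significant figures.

β = 0.972

Leg 1: γ = 6.38; τ_1 = 2.811/6.380 = 0.4406 years.
Leg 2: speed unknown; τ_2 = 12.66/γ_2.
Total proper time: 0.4406 + τ_2 = 3.415, so τ_2 = 3.415 − 0.4406 = 2.974 years.
γ_2 = 12.66/2.974 = 4.256; β = √(1 − 1/γ²) = √0.9448.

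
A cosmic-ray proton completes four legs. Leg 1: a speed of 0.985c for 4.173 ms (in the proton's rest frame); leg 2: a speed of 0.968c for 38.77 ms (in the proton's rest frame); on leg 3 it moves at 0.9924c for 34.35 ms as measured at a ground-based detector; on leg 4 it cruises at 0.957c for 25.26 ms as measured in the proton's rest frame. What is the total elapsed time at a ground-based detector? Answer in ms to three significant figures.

Leg 1: γ = 1/√(1 − 0.985²) = 1/√0.02977 = 5.795; Δt_1 = 5.795 × 4.173 = 24.18 ms.
Leg 2: γ = 1/√(1 − 0.968²) = 1/√0.06298 = 3.985; Δt_2 = 3.985 × 38.77 = 154.5 ms.
Leg 3: 34.35 ms is already measured at a ground-based detector.
Leg 4: γ = 1/√(1 − 0.957²) = 1/√0.08415 = 3.447; Δt_4 = 3.447 × 25.26 = 87.08 ms.
Total: 24.18 + 154.5 + 34.35 + 87.08 ms.

Δt = 300 ms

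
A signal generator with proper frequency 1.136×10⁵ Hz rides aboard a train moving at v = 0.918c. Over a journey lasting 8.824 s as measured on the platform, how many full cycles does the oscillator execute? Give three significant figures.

N = 3.98×10⁵

γ = 1/√(1 − 0.918²) = 1/√0.1573 = 2.522
The oscillator's own cycle count is N = f × τ where τ is the proper time on the train. τ = Δt/γ = 8.824/2.522 = 3.499 s = 3.499×10⁰ s.
N = 1.136×10⁵ × 3.499×10⁰ = 3.975×10⁵.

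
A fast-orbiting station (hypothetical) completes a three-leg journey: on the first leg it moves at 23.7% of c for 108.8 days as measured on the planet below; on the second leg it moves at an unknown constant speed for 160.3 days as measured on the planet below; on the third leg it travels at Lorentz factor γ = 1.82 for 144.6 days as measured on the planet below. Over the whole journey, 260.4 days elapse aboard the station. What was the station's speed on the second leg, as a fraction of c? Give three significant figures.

β = 0.883

Leg 1: β = 0.237; γ = 1/√(1 − 0.237²) = 1/√0.9438 = 1.029; τ_1 = 108.8/1.029 = 105.7 days.
Leg 2: speed unknown; τ_2 = 160.3/γ_2.
Leg 3: γ = 1.82; τ_3 = 144.6/1.820 = 79.45 days.
Total proper time: 105.7 + τ_2 + 79.45 = 260.4, so τ_2 = 260.4 − 185.2 = 75.25 days.
γ_2 = 160.3/75.25 = 2.130; β = √(1 − 1/γ²) = √0.7796.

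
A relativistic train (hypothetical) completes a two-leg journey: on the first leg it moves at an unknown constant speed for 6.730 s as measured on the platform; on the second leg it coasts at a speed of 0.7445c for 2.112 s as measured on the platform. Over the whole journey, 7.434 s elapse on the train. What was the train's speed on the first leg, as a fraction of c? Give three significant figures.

β = 0.446

Leg 1: speed unknown; τ_1 = 6.730/γ_1.
Leg 2: γ = 1/√(1 − 0.7445²) = 1/√0.4457 = 1.498; τ_2 = 2.112/1.498 = 1.410 s.
Total proper time: τ_1 + 1.410 = 7.434, so τ_1 = 7.434 − 1.410 = 6.024 s.
γ_1 = 6.730/6.024 = 1.117; β = √(1 − 1/γ²) = √0.1988.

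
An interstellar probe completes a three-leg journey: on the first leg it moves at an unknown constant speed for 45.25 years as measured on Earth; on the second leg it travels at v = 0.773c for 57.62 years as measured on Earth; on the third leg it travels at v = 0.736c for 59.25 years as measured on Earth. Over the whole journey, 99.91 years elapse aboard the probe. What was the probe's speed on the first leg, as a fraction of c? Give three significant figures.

Leg 1: speed unknown; τ_1 = 45.25/γ_1.
Leg 2: γ = 1/√(1 − 0.773²) = 1/√0.4025 = 1.576; τ_2 = 57.62/1.576 = 36.55 years.
Leg 3: γ = 1/√(1 − 0.736²) = 1/√0.4583 = 1.477; τ_3 = 59.25/1.477 = 40.11 years.
Total proper time: τ_1 + 36.55 + 40.11 = 99.91, so τ_1 = 99.91 − 76.67 = 23.24 years.
γ_1 = 45.25/23.24 = 1.947; β = √(1 − 1/γ²) = √0.7361.

β = 0.858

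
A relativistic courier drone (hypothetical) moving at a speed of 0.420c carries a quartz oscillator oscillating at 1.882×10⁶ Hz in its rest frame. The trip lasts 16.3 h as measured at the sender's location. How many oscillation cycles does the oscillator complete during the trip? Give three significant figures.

γ = 1/√(1 − 0.420²) = 1/√0.8236 = 1.102
The oscillator's own cycle count is N = f × τ where τ is the proper time aboard the drone. τ = Δt/γ = 16.3/1.102 = 14.79 h = 5.325×10⁴ s.
N = 1.882×10⁶ × 5.325×10⁴ = 1.002×10¹¹.

N = 1.00×10¹¹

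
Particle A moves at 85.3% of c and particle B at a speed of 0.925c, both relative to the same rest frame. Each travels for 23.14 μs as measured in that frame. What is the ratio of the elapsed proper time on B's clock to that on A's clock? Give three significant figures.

τ_B/τ_A = 0.728

A: β = 0.853; γ = 1/√(1 − 0.853²) = 1/√0.2724 = 1.916. B: γ = 1/√(1 − 0.925²) = 1/√0.1444 = 2.632.
τ_A/τ_B = γ_B/γ_A = 2.632/1.916 = 1.374, so τ_B/τ_A = 0.7280.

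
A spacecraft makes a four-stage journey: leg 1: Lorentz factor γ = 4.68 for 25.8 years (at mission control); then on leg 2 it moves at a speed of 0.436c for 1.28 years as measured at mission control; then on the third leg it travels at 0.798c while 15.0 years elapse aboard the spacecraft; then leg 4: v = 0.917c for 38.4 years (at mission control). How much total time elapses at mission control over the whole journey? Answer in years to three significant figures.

Δt = 90.4 years

Leg 1: 25.8 years is already measured at mission control.
Leg 2: 1.28 years is already measured at mission control.
Leg 3: γ = 1/√(1 − 0.798²) = 1/√0.3632 = 1.659; Δt_3 = 1.659 × 15.0 = 24.89 years.
Leg 4: 38.4 years is already measured at mission control.
Total: 25.80 + 1.280 + 24.89 + 38.40 years.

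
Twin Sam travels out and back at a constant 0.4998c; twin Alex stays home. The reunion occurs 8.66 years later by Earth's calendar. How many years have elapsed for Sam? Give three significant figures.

τ = 7.50 years

γ = 1/√(1 − 0.4998²) = 1/√0.7502 = 1.155
Sam's clock measures proper time along the trip: τ = Δt/γ = 8.66/1.155 years.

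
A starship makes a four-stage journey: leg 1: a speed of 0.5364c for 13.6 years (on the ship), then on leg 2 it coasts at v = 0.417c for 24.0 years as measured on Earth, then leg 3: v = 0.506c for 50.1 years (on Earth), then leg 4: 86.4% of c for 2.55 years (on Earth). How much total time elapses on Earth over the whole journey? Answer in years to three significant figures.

Δt = 92.8 years

Leg 1: γ = 1/√(1 − 0.5364²) = 1/√0.7123 = 1.185; Δt_1 = 1.185 × 13.6 = 16.11 years.
Leg 2: 24.0 years is already measured on Earth.
Leg 3: 50.1 years is already measured on Earth.
Leg 4: 2.55 years is already measured on Earth.
Total: 16.11 + 24.00 + 50.10 + 2.550 years.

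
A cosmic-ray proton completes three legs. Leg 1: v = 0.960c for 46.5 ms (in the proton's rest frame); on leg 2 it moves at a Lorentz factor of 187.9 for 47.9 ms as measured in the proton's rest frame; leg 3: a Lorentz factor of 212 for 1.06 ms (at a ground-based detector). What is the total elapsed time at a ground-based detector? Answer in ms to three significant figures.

Leg 1: γ = 1/√(1 − 0.960²) = 1/√0.07840 = 3.571; Δt_1 = 3.571 × 46.5 = 166.1 ms.
Leg 2: γ = 187.9; Δt_2 = 187.9 × 47.9 = 9000 ms.
Leg 3: 1.06 ms is already measured at a ground-based detector.
Total: 166.1 + 9000 + 1.060 ms.

Δt = 9170 ms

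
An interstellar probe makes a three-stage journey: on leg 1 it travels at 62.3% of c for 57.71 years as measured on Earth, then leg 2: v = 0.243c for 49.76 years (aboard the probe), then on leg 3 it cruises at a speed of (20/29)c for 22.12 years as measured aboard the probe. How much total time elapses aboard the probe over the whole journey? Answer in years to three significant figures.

τ = 117 years

Leg 1: β = 0.623; γ = 1/√(1 − 0.623²) = 1/√0.6119 = 1.278; τ_1 = 57.71/1.278 = 45.14 years.
Leg 2: 49.76 years is already measured aboard the probe.
Leg 3: 22.12 years is already measured aboard the probe.
Total: 45.14 + 49.76 + 22.12 years.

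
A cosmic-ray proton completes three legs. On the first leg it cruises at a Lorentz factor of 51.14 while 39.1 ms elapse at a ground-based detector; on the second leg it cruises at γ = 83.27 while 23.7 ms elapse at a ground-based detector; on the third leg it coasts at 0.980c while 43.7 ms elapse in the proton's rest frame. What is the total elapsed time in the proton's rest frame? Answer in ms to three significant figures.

Leg 1: γ = 51.14; τ_1 = 39.1/51.14 = 0.7646 ms.
Leg 2: γ = 83.27; τ_2 = 23.7/83.27 = 0.2846 ms.
Leg 3: 43.7 ms is already measured in the proton's rest frame.
Total: 0.7646 + 0.2846 + 43.70 ms.

τ = 44.7 ms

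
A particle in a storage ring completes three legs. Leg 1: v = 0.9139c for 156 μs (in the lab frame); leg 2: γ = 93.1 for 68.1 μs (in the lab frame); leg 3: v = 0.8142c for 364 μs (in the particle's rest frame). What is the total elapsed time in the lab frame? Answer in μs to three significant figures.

Δt = 851 μs

Leg 1: 156 μs is already measured in the lab frame.
Leg 2: 68.1 μs is already measured in the lab frame.
Leg 3: γ = 1/√(1 − 0.8142²) = 1/√0.3371 = 1.722; Δt_3 = 1.722 × 364 = 627.0 μs.
Total: 156.0 + 68.10 + 627.0 μs.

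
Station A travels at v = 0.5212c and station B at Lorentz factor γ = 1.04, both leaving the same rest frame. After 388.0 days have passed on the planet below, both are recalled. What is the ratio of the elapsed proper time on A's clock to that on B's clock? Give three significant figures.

A: γ = 1/√(1 − 0.5212²) = 1/√0.7284 = 1.172. B: γ = 1.04.
τ_A/τ_B = γ_B/γ_A = 1.040/1.172 = 0.8876, so τ_A/τ_B = 0.8876.

τ_A/τ_B = 0.888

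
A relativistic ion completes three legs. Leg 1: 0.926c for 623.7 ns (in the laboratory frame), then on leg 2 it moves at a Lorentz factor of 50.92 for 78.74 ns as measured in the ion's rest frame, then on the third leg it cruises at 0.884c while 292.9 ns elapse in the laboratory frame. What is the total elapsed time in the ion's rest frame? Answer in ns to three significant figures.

τ = 451 ns

Leg 1: γ = 1/√(1 − 0.926²) = 1/√0.1425 = 2.649; τ_1 = 623.7/2.649 = 235.5 ns.
Leg 2: 78.74 ns is already measured in the ion's rest frame.
Leg 3: γ = 1/√(1 − 0.884²) = 1/√0.2185 = 2.139; τ_3 = 292.9/2.139 = 136.9 ns.
Total: 235.5 + 78.74 + 136.9 ns.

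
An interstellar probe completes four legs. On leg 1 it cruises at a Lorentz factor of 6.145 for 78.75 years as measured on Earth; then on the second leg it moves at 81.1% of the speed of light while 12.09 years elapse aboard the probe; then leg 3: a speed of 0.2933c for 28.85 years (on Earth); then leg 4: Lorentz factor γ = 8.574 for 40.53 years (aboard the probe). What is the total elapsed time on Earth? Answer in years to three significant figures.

Δt = 476 years

Leg 1: 78.75 years is already measured on Earth.
Leg 2: β = 0.811; γ = 1/√(1 − 0.811²) = 1/√0.3423 = 1.709; Δt_2 = 1.709 × 12.09 = 20.67 years.
Leg 3: 28.85 years is already measured on Earth.
Leg 4: γ = 8.574; Δt_4 = 8.574 × 40.53 = 347.5 years.
Total: 78.75 + 20.67 + 28.85 + 347.5 years.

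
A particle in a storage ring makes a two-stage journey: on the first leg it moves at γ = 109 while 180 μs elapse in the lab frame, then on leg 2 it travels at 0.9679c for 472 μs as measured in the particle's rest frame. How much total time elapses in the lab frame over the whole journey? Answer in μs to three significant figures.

Δt = 2060 μs

Leg 1: 180 μs is already measured in the lab frame.
Leg 2: γ = 1/√(1 − 0.9679²) = 1/√0.06317 = 3.979; Δt_2 = 3.979 × 472 = 1878 μs.
Total: 180.0 + 1878 μs.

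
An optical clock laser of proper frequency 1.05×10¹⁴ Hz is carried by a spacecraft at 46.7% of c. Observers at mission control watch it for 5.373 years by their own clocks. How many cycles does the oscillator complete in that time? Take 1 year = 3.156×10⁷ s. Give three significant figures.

N = 1.57×10²²

β = 0.467; γ = 1/√(1 − 0.467²) = 1/√0.7819 = 1.131
During 5.373 years of lab time, the oscillator's proper time advances by τ = Δt/γ = 5.373/1.131 = 4.751 years = 1.499×10⁸ s.
N = f × τ = 1.05×10¹⁴ × 1.499×10⁸ = 1.574×10²².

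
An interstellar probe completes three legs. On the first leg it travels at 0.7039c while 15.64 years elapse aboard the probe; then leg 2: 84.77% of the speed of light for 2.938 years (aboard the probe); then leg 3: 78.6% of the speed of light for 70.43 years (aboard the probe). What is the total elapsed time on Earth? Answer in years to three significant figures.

Δt = 141 years

Leg 1: γ = 1/√(1 − 0.7039²) = 1/√0.5045 = 1.408; Δt_1 = 1.408 × 15.64 = 22.02 years.
Leg 2: β = 0.8477; γ = 1/√(1 − 0.8477²) = 1/√0.2814 = 1.885; Δt_2 = 1.885 × 2.938 = 5.538 years.
Leg 3: β = 0.786; γ = 1/√(1 − 0.786²) = 1/√0.3822 = 1.618; Δt_3 = 1.618 × 70.43 = 113.9 years.
Total: 22.02 + 5.538 + 113.9 years.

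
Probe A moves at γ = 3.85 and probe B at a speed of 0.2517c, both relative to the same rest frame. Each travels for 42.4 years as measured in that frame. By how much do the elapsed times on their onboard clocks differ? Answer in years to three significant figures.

A: γ = 3.85; τ_A = 42.4/3.850 = 11.01 years.
B: γ = 1/√(1 − 0.2517²) = 1/√0.9366 = 1.033; τ_B = 42.4/1.033 = 41.03 years.

|τ_A − τ_B| = 30.0 years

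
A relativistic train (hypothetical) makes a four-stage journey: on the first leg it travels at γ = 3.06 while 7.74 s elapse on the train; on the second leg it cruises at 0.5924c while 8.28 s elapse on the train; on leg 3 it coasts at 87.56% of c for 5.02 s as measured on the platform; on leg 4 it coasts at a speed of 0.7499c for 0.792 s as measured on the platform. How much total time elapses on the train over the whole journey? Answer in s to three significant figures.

Leg 1: 7.74 s is already measured on the train.
Leg 2: 8.28 s is already measured on the train.
Leg 3: β = 0.8756; γ = 1/√(1 − 0.8756²) = 1/√0.2333 = 2.070; τ_3 = 5.02/2.070 = 2.425 s.
Leg 4: γ = 1/√(1 − 0.7499²) = 1/√0.4376 = 1.512; τ_4 = 0.792/1.512 = 0.5239 s.
Total: 7.740 + 8.280 + 2.425 + 0.5239 s.

τ = 19.0 s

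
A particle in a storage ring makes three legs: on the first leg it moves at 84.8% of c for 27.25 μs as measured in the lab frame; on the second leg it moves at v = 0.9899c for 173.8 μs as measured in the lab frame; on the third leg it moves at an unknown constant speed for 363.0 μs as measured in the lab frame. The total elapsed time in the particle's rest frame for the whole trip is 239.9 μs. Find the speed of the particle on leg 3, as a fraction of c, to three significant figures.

β = 0.833

Leg 1: β = 0.848; γ = 1/√(1 − 0.848²) = 1/√0.2809 = 1.887; τ_1 = 27.25/1.887 = 14.44 μs.
Leg 2: γ = 1/√(1 − 0.9899²) = 1/√0.02010 = 7.054; τ_2 = 173.8/7.054 = 24.64 μs.
Leg 3: speed unknown; τ_3 = 363.0/γ_3.
Total proper time: 14.44 + 24.64 + τ_3 = 239.9, so τ_3 = 239.9 − 39.08 = 200.8 μs.
γ_3 = 363.0/200.8 = 1.808; β = √(1 − 1/γ²) = √0.6939.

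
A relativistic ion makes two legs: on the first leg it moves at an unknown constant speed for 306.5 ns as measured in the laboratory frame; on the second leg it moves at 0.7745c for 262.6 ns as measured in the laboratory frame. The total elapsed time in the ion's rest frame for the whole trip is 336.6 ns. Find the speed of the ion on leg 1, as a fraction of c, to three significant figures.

Leg 1: speed unknown; τ_1 = 306.5/γ_1.
Leg 2: γ = 1/√(1 − 0.7745²) = 1/√0.4001 = 1.581; τ_2 = 262.6/1.581 = 166.1 ns.
Total proper time: τ_1 + 166.1 = 336.6, so τ_1 = 336.6 − 166.1 = 170.5 ns.
γ_1 = 306.5/170.5 = 1.798; β = √(1 − 1/γ²) = √0.6906.

β = 0.831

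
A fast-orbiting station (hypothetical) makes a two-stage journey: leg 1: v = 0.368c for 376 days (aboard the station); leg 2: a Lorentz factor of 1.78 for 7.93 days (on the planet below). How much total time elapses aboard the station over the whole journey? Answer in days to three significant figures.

Leg 1: 376 days is already measured aboard the station.
Leg 2: γ = 1.78; τ_2 = 7.93/1.780 = 4.455 days.
Total: 376.0 + 4.455 days.

τ = 380 days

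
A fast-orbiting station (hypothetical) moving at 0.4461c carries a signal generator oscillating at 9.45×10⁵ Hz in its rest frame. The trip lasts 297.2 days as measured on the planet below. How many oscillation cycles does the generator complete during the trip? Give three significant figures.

N = 2.17×10¹³

γ = 1/√(1 − 0.4461²) = 1/√0.8010 = 1.117
The oscillator's own cycle count is N = f × τ where τ is the proper time aboard the station. τ = Δt/γ = 297.2/1.117 = 266.0 days = 2.298×10⁷ s.
N = 9.45×10⁵ × 2.298×10⁷ = 2.172×10¹³.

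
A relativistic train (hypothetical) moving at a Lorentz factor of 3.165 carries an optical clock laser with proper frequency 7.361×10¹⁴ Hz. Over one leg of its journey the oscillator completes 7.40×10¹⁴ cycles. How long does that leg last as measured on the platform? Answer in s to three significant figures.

γ = 3.165
Proper time for N cycles: τ = N/f = 7.40×10¹⁴/(7.361×10¹⁴) = 1.005×10⁰ s = 1.005 s.
Lab-frame duration Δt = γτ = 3.165 × 1.005 = 3.182 s.

Δt = 3.18 s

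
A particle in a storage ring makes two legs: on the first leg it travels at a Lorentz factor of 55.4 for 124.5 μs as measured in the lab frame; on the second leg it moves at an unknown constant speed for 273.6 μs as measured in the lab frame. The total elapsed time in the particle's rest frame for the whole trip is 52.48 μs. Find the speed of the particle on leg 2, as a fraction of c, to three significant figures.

β = 0.983

Leg 1: γ = 55.4; τ_1 = 124.5/55.40 = 2.247 μs.
Leg 2: speed unknown; τ_2 = 273.6/γ_2.
Total proper time: 2.247 + τ_2 = 52.48, so τ_2 = 52.48 − 2.247 = 50.23 μs.
γ_2 = 273.6/50.23 = 5.447; β = √(1 − 1/γ²) = √0.9663.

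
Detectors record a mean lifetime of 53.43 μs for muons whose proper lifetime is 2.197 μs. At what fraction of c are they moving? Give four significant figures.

v = 0.9992c

γ = Δt/τ₀ = 53.43/2.197 = 24.32
β = √(1 − 1/γ²) = √(1 − 0.001691) = √0.9983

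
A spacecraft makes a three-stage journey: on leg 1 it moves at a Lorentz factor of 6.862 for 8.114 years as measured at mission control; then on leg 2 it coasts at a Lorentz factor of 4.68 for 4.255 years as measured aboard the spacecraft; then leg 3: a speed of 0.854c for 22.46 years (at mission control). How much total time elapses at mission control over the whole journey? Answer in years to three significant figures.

Δt = 50.5 years

Leg 1: 8.114 years is already measured at mission control.
Leg 2: γ = 4.68; Δt_2 = 4.680 × 4.255 = 19.91 years.
Leg 3: 22.46 years is already measured at mission control.
Total: 8.114 + 19.91 + 22.46 years.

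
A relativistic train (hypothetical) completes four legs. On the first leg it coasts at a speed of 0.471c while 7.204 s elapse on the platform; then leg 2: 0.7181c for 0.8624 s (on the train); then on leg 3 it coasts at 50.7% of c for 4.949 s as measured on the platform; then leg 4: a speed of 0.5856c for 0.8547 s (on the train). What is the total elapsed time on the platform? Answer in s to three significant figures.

Δt = 14.4 s

Leg 1: 7.204 s is already measured on the platform.
Leg 2: γ = 1/√(1 − 0.7181²) = 1/√0.4843 = 1.437; Δt_2 = 1.437 × 0.8624 = 1.239 s.
Leg 3: 4.949 s is already measured on the platform.
Leg 4: γ = 1/√(1 − 0.5856²) = 1/√0.6571 = 1.234; Δt_4 = 1.234 × 0.8547 = 1.054 s.
Total: 7.204 + 1.239 + 4.949 + 1.054 s.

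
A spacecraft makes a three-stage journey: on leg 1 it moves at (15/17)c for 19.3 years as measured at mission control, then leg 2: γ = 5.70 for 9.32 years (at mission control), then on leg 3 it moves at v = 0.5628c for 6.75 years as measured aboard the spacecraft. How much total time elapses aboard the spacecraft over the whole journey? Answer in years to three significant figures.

τ = 17.5 years

Leg 1: γ = 1/√(1 − (15/17)²) = 17/8 = 2.125; τ_1 = 19.3/2.125 = 9.082 years.
Leg 2: γ = 5.70; τ_2 = 9.32/5.700 = 1.635 years.
Leg 3: 6.75 years is already measured aboard the spacecraft.
Total: 9.082 + 1.635 + 6.750 years.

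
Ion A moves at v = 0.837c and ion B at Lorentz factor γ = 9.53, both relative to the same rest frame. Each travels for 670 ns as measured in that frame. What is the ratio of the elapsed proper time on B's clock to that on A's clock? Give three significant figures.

τ_B/τ_A = 0.192

A: γ = 1/√(1 − 0.837²) = 1/√0.2994 = 1.827. B: γ = 9.53.
τ_A/τ_B = γ_B/γ_A = 9.530/1.827 = 5.215, so τ_B/τ_A = 0.1918.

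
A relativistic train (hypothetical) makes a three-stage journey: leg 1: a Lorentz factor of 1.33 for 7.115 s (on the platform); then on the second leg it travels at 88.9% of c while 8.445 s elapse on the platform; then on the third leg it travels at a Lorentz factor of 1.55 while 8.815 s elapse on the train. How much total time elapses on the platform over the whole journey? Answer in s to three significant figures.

Leg 1: 7.115 s is already measured on the platform.
Leg 2: 8.445 s is already measured on the platform.
Leg 3: γ = 1.55; Δt_3 = 1.550 × 8.815 = 13.66 s.
Total: 7.115 + 8.445 + 13.66 s.

Δt = 29.2 s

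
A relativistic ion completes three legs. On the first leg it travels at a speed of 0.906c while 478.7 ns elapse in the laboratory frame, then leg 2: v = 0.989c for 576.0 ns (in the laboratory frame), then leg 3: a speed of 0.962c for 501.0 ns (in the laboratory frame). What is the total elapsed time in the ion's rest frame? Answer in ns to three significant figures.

Leg 1: γ = 1/√(1 − 0.906²) = 1/√0.1792 = 2.363; τ_1 = 478.7/2.363 = 202.6 ns.
Leg 2: γ = 1/√(1 − 0.989²) = 1/√0.02188 = 6.761; τ_2 = 576.0/6.761 = 85.20 ns.
Leg 3: γ = 1/√(1 − 0.962²) = 1/√0.07456 = 3.662; τ_3 = 501.0/3.662 = 136.8 ns.
Total: 202.6 + 85.20 + 136.8 ns.

τ = 425 ns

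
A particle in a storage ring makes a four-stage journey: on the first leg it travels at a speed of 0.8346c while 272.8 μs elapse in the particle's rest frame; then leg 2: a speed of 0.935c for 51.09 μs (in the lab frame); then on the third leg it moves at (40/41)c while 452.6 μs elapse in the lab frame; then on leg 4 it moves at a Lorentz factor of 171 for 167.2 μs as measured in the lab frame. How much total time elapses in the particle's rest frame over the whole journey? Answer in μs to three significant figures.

Leg 1: 272.8 μs is already measured in the particle's rest frame.
Leg 2: γ = 1/√(1 − 0.935²) = 1/√0.1258 = 2.820; τ_2 = 51.09/2.820 = 18.12 μs.
Leg 3: γ = 1/√(1 − (40/41)²) = 41/9 ≈ 4.556; τ_3 = 452.6/4.556 = 99.35 μs.
Leg 4: γ = 171; τ_4 = 167.2/171.0 = 0.9778 μs.
Total: 272.8 + 18.12 + 99.35 + 0.9778 μs.

τ = 391 μs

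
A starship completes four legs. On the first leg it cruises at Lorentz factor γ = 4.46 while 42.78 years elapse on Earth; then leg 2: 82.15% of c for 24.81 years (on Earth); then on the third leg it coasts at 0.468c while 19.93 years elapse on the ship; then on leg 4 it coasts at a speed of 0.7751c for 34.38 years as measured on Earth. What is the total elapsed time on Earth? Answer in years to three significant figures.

Leg 1: 42.78 years is already measured on Earth.
Leg 2: 24.81 years is already measured on Earth.
Leg 3: γ = 1/√(1 − 0.468²) = 1/√0.7810 = 1.132; Δt_3 = 1.132 × 19.93 = 22.55 years.
Leg 4: 34.38 years is already measured on Earth.
Total: 42.78 + 24.81 + 22.55 + 34.38 years.

Δt = 125 years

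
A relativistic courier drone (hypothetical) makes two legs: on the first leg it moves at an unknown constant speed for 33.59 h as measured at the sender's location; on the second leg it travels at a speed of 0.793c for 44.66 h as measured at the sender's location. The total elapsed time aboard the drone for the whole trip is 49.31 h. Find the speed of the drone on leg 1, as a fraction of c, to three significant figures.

β = 0.753

Leg 1: speed unknown; τ_1 = 33.59/γ_1.
Leg 2: γ = 1/√(1 − 0.793²) = 1/√0.3712 = 1.641; τ_2 = 44.66/1.641 = 27.21 h.
Total proper time: τ_1 + 27.21 = 49.31, so τ_1 = 49.31 − 27.21 = 22.10 h.
γ_1 = 33.59/22.10 = 1.520; β = √(1 − 1/γ²) = √0.5670.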